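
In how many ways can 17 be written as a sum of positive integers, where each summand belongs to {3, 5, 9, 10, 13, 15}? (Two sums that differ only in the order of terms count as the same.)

Listing the qualifying partitions of 17:
9, 5, 3
5, 3, 3, 3, 3
That's 2 in total.

2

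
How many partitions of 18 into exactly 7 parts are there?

A partial list (first 12 by largest part):
12,1,1,1,1,1,1
11,2,1,1,1,1,1
10,3,1,1,1,1,1
10,2,2,1,1,1,1
9,4,1,1,1,1,1
9,3,2,1,1,1,1
9,2,2,2,1,1,1
8,5,1,1,1,1,1
8,4,2,1,1,1,1
8,3,3,1,1,1,1
8,3,2,2,1,1,1
8,2,2,2,2,1,1
…and 37 more, for 49 total.

49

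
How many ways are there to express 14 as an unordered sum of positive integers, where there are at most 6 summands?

A full systematic count gives 90.

90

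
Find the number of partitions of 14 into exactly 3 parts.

16

They are:
12, 1, 1
11, 2, 1
10, 3, 1
10, 2, 2
9, 4, 1
9, 3, 2
8, 5, 1
8, 4, 2
8, 3, 3
7, 6, 1
7, 5, 2
7, 4, 3
6, 6, 2
6, 5, 3
6, 4, 4
5, 5, 4
That's 16 in total.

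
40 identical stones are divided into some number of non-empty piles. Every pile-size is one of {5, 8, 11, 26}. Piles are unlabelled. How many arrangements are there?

The partitions of 40 that satisfy the conditions:
11 + 11 + 8 + 5 + 5
11 + 8 + 8 + 8 + 5
8 + 8 + 8 + 8 + 8
5 + 5 + 5 + 5 + 5 + 5 + 5 + 5

4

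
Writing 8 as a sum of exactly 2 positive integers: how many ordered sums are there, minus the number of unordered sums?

Compositions: C(7,1) = 7.
Unordered (partitions into 2 parts): 4.
Difference: 7 − 4 = 3.

3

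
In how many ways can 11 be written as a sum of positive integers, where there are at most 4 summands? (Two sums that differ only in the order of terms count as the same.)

27

A partial list (first 12 by largest part):
11
10,1
9,2
9,1,1
8,3
8,2,1
8,1,1,1
7,4
7,3,1
7,2,2
7,2,1,1
6,5
…and 15 more, for 27 total.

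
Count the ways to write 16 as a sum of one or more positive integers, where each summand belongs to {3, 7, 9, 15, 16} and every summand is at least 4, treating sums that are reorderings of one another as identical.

The partitions of 16 that satisfy the conditions:
16
7 + 9

2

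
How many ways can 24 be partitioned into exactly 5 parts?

164

Enumerating by decreasing first part gives 164 partitions in all.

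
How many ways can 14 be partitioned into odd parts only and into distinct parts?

3

The partitions of 14 that satisfy the conditions:
13, 1
11, 3
9, 5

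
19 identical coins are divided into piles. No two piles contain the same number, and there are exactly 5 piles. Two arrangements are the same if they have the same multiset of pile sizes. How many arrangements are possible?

5

They are:
9 + 4 + 3 + 2 + 1
8 + 5 + 3 + 2 + 1
7 + 6 + 3 + 2 + 1
7 + 5 + 4 + 2 + 1
6 + 5 + 4 + 3 + 1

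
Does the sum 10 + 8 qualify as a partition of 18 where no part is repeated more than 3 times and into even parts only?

Yes

The parts sum to 18, and the condition 'no summand is used more than 3 times' holds; the condition 'every summand is even' holds.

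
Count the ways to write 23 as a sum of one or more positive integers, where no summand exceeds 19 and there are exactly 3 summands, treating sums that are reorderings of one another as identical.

42

A partial list (first 12 by largest part):
1,3,19
2,2,19
1,4,18
2,3,18
1,5,17
2,4,17
3,3,17
1,6,16
2,5,16
3,4,16
1,7,15
2,6,15
…and 30 more, for 42 total.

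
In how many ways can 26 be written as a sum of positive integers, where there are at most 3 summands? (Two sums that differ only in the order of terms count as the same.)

A partial list (first 12 by largest part):
26
25, 1
24, 2
24, 1, 1
23, 3
23, 2, 1
22, 4
22, 3, 1
22, 2, 2
21, 5
21, 4, 1
21, 3, 2
…and 58 more, for 70 total.

70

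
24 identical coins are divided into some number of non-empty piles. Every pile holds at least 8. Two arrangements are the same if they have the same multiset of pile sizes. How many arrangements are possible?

They are:
24
8,16
9,15
10,14
11,13
12,12
8,8,8
Counting gives 7.

7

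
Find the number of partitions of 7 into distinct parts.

5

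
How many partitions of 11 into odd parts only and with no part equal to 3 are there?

Listing the qualifying partitions of 11:
11
9+1+1
7+1+1+1+1
5+5+1
5+1+1+1+1+1+1
1+1+1+1+1+1+1+1+1+1+1

6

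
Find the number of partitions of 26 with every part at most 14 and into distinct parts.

110

Systematic enumeration (by largest part, then next-largest, …) yields 110.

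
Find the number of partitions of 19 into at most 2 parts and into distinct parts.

They are:
19
18, 1
17, 2
16, 3
15, 4
14, 5
13, 6
12, 7
11, 8
10, 9
Counting gives 10.

10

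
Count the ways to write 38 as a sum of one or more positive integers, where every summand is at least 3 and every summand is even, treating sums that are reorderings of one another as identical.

Direct enumeration gives 105 partitions.

105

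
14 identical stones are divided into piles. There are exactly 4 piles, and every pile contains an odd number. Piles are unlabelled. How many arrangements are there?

They are:
1,1,1,11
1,1,3,9
1,1,5,7
1,3,3,7
1,3,5,5
3,3,3,5
Counting gives 6.

6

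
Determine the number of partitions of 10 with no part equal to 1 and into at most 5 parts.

12

Enumerating:
10
8, 2
7, 3
6, 4
6, 2, 2
5, 5
5, 3, 2
4, 4, 2
4, 3, 3
4, 2, 2, 2
3, 3, 2, 2
2, 2, 2, 2, 2
Counting gives 12.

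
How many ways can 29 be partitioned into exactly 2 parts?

14

Enumerating:
28, 1
27, 2
26, 3
25, 4
24, 5
23, 6
22, 7
21, 8
20, 9
19, 10
18, 11
17, 12
16, 13
15, 14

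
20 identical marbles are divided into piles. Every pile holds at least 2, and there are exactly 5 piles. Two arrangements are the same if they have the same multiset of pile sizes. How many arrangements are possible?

30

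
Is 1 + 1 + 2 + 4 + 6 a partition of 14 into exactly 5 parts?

The parts sum to 14, and the condition 'there are exactly 5 summands' holds.

Yes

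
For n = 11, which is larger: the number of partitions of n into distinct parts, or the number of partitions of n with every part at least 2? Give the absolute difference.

Partitions of 11 into distinct parts: 12.
Partitions of 11 with every part at least 2: 14.
|12 − 14| = 2.

2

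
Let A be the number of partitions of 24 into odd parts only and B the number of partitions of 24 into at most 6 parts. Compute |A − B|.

410

Partitions of 24 into odd parts only: 122.
Partitions of 24 into at most 6 parts: 532.
|122 − 532| = 410.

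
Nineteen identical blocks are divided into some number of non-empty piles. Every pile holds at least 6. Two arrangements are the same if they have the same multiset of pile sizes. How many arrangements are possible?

6

Listing the qualifying partitions of 19:
19
13 + 6
12 + 7
11 + 8
10 + 9
7 + 6 + 6
Counting gives 6.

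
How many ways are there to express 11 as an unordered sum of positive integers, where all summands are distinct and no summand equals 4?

Listing the qualifying partitions of 11:
11
10,1
9,2
8,3
8,2,1
7,3,1
6,5
6,3,2
5,3,2,1
Counting gives 9.

9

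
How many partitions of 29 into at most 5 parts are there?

603

Systematic enumeration (by largest part, then next-largest, …) yields 603.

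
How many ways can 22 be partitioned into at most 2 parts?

12

Listing the qualifying partitions of 22:
22
1 + 21
2 + 20
3 + 19
4 + 18
5 + 17
6 + 16
7 + 15
8 + 14
9 + 13
10 + 12
11 + 11
That's 12 in total.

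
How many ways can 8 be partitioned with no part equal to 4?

17

The partitions of 8 that satisfy the conditions:
8
7, 1
6, 2
6, 1, 1
5, 3
5, 2, 1
5, 1, 1, 1
3, 3, 2
3, 3, 1, 1
3, 2, 2, 1
3, 2, 1, 1, 1
3, 1, 1, 1, 1, 1
2, 2, 2, 2
2, 2, 2, 1, 1
2, 2, 1, 1, 1, 1
2, 1, 1, 1, 1, 1, 1
1, 1, 1, 1, 1, 1, 1, 1
Counting gives 17.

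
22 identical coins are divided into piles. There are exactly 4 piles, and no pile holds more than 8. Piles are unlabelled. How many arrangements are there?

Enumerating:
8,8,5,1
8,8,4,2
8,8,3,3
8,7,6,1
8,7,5,2
8,7,4,3
8,6,6,2
8,6,5,3
8,6,4,4
8,5,5,4
7,7,7,1
7,7,6,2
7,7,5,3
7,7,4,4
7,6,6,3
7,6,5,4
7,5,5,5
6,6,6,4
6,6,5,5

19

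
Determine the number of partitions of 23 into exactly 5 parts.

Counting exhaustively, 141 partitions satisfy the conditions.

141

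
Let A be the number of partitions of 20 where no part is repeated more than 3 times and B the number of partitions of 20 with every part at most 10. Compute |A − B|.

210

Partitions of 20 where no part is repeated more than 3 times: 320.
Partitions of 20 with every part at most 10: 530.
|320 − 530| = 210.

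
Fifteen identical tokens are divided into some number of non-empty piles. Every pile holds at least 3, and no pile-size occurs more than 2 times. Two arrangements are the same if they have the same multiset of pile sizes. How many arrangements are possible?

13

The partitions of 15 that satisfy the conditions:
15
12,3
11,4
10,5
9,6
9,3,3
8,7
8,4,3
7,5,3
7,4,4
6,6,3
6,5,4
5,4,3,3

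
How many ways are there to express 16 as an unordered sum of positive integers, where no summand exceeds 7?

Counting exhaustively, 164 partitions satisfy the conditions.

164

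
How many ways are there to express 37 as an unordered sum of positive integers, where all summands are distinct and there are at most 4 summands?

340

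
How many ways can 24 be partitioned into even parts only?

77

Direct enumeration gives 77 partitions.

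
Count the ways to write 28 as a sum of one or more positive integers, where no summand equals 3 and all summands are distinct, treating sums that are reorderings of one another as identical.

135

Enumerating by decreasing first part gives 135 partitions in all.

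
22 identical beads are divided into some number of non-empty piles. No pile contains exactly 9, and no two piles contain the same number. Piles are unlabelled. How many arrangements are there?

73

There are 73 such partitions.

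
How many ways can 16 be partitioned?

Systematic enumeration (by largest part, then next-largest, …) yields 231.

231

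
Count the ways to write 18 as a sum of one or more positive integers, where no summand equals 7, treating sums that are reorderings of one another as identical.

329

Enumerating by decreasing first part gives 329 partitions in all.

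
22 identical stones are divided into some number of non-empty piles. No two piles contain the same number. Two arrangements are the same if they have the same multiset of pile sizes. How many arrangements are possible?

A full systematic count gives 89.

89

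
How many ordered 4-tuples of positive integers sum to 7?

20

Place 3 bars in the 6 internal gaps of a row of 7 dots: C(6,3) = 20.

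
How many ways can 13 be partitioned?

Direct enumeration gives 101 partitions.

101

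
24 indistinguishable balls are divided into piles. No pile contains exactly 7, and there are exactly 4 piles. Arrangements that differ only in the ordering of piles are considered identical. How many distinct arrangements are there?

84

Direct enumeration gives 84 partitions.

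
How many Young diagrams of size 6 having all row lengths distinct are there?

Enumerating:
6
1+5
2+4
1+2+3

4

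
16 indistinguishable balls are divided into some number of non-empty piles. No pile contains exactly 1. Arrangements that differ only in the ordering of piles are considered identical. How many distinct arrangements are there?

A partial list (first 12 by largest part):
16
14,2
13,3
12,4
12,2,2
11,5
11,3,2
10,6
10,4,2
10,3,3
10,2,2,2
9,7
…and 43 more, for 55 total.

55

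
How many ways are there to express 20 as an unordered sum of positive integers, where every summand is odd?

64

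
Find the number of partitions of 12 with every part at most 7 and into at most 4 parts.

They are:
7+5
7+4+1
7+3+2
7+3+1+1
7+2+2+1
6+6
6+5+1
6+4+2
6+4+1+1
6+3+3
6+3+2+1
6+2+2+2
5+5+2
5+5+1+1
5+4+3
5+4+2+1
5+3+3+1
5+3+2+2
4+4+4
4+4+3+1
4+4+2+2
4+3+3+2
3+3+3+3
Counting gives 23.

23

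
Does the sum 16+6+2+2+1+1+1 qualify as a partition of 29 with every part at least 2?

No

The parts sum to 29, and the condition 'every summand is at least 2' is violated.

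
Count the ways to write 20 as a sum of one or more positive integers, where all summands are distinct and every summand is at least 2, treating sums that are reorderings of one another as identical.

There are too many to list fully; the first 12 (by largest part) are:
20
18, 2
17, 3
16, 4
15, 5
15, 3, 2
14, 6
14, 4, 2
13, 7
13, 5, 2
13, 4, 3
12, 8
…and 23 more, for 35 total.

35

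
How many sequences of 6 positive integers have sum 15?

2002

A composition of 15 into 6 positive parts is chosen by placing 5 dividers among the 14 gaps between 15 units: C(14,5) = 2002.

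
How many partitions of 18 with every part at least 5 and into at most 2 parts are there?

6

Listing the qualifying partitions of 18:
18
5, 13
6, 12
7, 11
8, 10
9, 9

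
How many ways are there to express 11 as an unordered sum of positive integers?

There are too many to list fully; the first 12 (by largest part) are:
11
10,1
9,2
9,1,1
8,3
8,2,1
8,1,1,1
7,4
7,3,1
7,2,2
7,2,1,1
7,1,1,1,1
…and 44 more, for 56 total.

56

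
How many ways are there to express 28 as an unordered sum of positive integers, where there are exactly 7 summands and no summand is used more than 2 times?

129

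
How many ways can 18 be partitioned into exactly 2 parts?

9

Enumerating:
1, 17
2, 16
3, 15
4, 14
5, 13
6, 12
7, 11
8, 10
9, 9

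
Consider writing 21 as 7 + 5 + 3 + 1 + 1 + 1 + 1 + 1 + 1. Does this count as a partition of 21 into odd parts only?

The parts sum to 21, and the condition 'every summand is odd' holds.

Yes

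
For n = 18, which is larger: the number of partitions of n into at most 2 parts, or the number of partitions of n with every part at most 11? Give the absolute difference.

Partitions of 18 into at most 2 parts: 10.
Partitions of 18 with every part at most 11: 355.
|10 − 355| = 345.

345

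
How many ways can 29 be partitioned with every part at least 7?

20

The partitions of 29 that satisfy the conditions:
29
22+7
21+8
20+9
19+10
18+11
17+12
16+13
15+14
15+7+7
14+8+7
13+9+7
13+8+8
12+10+7
12+9+8
11+11+7
11+10+8
11+9+9
10+10+9
8+7+7+7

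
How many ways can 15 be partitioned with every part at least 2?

There are too many to list fully; the first 12 (by largest part) are:
15
13,2
12,3
11,4
11,2,2
10,5
10,3,2
9,6
9,4,2
9,3,3
9,2,2,2
8,7
…and 29 more, for 41 total.

41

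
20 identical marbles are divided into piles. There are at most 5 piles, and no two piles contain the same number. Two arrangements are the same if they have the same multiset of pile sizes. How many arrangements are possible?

64

There are too many to list fully; the first 12 (by largest part) are:
20
19, 1
18, 2
17, 3
17, 2, 1
16, 4
16, 3, 1
15, 5
15, 4, 1
15, 3, 2
14, 6
14, 5, 1
…and 52 more, for 64 total.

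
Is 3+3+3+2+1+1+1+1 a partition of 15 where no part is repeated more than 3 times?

No

The parts sum to 15, and the condition 'no summand is used more than 3 times' is violated.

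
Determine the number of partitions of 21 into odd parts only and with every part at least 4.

4

The partitions of 21 that satisfy the conditions:
21
11+5+5
9+7+5
7+7+7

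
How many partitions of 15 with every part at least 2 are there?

41

There are too many to list fully; the first 12 (by largest part) are:
15
13 + 2
12 + 3
11 + 4
11 + 2 + 2
10 + 5
10 + 3 + 2
9 + 6
9 + 4 + 2
9 + 3 + 3
9 + 2 + 2 + 2
8 + 7
…and 29 more, for 41 total.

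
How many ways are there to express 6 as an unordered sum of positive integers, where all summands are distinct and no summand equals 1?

2

They are:
6
4, 2
Counting gives 2.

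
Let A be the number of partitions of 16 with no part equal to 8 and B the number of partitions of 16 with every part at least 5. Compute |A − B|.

203

Partitions of 16 with no part equal to 8: 209.
Partitions of 16 with every part at least 5: 6.
|209 − 6| = 203.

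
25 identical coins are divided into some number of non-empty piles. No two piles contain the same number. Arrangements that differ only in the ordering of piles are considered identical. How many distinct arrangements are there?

Direct enumeration gives 142 partitions.

142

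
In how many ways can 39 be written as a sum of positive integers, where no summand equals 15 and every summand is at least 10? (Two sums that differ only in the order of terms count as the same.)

Listing the qualifying partitions of 39:
39
29 + 10
28 + 11
27 + 12
26 + 13
25 + 14
23 + 16
22 + 17
21 + 18
20 + 19
19 + 10 + 10
18 + 11 + 10
17 + 12 + 10
17 + 11 + 11
16 + 13 + 10
16 + 12 + 11
14 + 14 + 11
14 + 13 + 12
13 + 13 + 13
That's 19 in total.

19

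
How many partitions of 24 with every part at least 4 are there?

50

There are too many to list fully; the first 12 (by largest part) are:
24
4 + 20
5 + 19
6 + 18
7 + 17
8 + 16
4 + 4 + 16
9 + 15
4 + 5 + 15
10 + 14
4 + 6 + 14
5 + 5 + 14
…and 38 more, for 50 total.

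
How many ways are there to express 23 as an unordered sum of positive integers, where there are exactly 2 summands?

Listing the qualifying partitions of 23:
1, 22
2, 21
3, 20
4, 19
5, 18
6, 17
7, 16
8, 15
9, 14
10, 13
11, 12
That's 11 in total.

11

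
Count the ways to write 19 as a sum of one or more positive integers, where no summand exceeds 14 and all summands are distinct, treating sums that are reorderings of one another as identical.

47

A partial list (first 12 by largest part):
14 + 5
14 + 4 + 1
14 + 3 + 2
13 + 6
13 + 5 + 1
13 + 4 + 2
13 + 3 + 2 + 1
12 + 7
12 + 6 + 1
12 + 5 + 2
12 + 4 + 3
12 + 4 + 2 + 1
…and 35 more, for 47 total.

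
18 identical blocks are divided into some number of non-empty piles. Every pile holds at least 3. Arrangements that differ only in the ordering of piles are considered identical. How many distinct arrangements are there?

33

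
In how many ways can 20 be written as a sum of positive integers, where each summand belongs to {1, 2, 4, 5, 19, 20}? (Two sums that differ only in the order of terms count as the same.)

75

Enumerating by decreasing first part gives 75 partitions in all.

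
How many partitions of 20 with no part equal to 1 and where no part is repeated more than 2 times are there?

82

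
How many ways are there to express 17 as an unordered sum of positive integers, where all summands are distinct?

A partial list (first 12 by largest part):
17
1,16
2,15
3,14
1,2,14
4,13
1,3,13
5,12
1,4,12
2,3,12
6,11
1,5,11
…and 26 more, for 38 total.

38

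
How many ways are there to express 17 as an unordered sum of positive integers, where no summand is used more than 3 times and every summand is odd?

Listing the qualifying partitions of 17:
17
1+1+15
1+3+13
1+5+11
3+3+11
1+1+1+3+11
1+7+9
3+5+9
1+1+1+5+9
1+1+3+3+9
3+7+7
1+1+1+7+7
5+5+7
1+1+3+5+7
1+3+3+3+7
1+1+5+5+5
1+3+3+5+5
1+1+1+3+3+3+5

18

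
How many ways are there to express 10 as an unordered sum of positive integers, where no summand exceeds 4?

The partitions of 10 that satisfy the conditions:
2, 4, 4
1, 1, 4, 4
3, 3, 4
1, 2, 3, 4
1, 1, 1, 3, 4
2, 2, 2, 4
1, 1, 2, 2, 4
1, 1, 1, 1, 2, 4
1, 1, 1, 1, 1, 1, 4
1, 3, 3, 3
2, 2, 3, 3
1, 1, 2, 3, 3
1, 1, 1, 1, 3, 3
1, 2, 2, 2, 3
1, 1, 1, 2, 2, 3
1, 1, 1, 1, 1, 2, 3
1, 1, 1, 1, 1, 1, 1, 3
2, 2, 2, 2, 2
1, 1, 2, 2, 2, 2
1, 1, 1, 1, 2, 2, 2
1, 1, 1, 1, 1, 1, 2, 2
1, 1, 1, 1, 1, 1, 1, 1, 2
1, 1, 1, 1, 1, 1, 1, 1, 1, 1
That's 23 in total.

23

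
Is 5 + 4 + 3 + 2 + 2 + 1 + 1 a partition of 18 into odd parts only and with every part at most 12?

No

The parts sum to 18, and the condition 'every summand is odd' is violated.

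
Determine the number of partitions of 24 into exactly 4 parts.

108

A full systematic count gives 108.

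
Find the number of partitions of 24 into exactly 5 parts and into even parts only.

Listing the qualifying partitions of 24:
16, 2, 2, 2, 2
14, 4, 2, 2, 2
12, 6, 2, 2, 2
12, 4, 4, 2, 2
10, 8, 2, 2, 2
10, 6, 4, 2, 2
10, 4, 4, 4, 2
8, 8, 4, 2, 2
8, 6, 6, 2, 2
8, 6, 4, 4, 2
8, 4, 4, 4, 4
6, 6, 6, 4, 2
6, 6, 4, 4, 4
That's 13 in total.

13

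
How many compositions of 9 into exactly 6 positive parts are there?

56

By stars and bars with positive parts, the count is C(8,5) = 56.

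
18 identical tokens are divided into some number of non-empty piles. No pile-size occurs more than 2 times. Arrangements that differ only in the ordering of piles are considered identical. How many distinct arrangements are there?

There are 135 such partitions.

135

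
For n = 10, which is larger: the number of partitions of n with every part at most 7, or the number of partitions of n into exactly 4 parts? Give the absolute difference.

29

Partitions of 10 with every part at most 7: 38.
Partitions of 10 into exactly 4 parts: 9.
|38 − 9| = 29.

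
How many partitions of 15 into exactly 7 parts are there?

21

The partitions of 15 that satisfy the conditions:
9,1,1,1,1,1,1
8,2,1,1,1,1,1
7,3,1,1,1,1,1
7,2,2,1,1,1,1
6,4,1,1,1,1,1
6,3,2,1,1,1,1
6,2,2,2,1,1,1
5,5,1,1,1,1,1
5,4,2,1,1,1,1
5,3,3,1,1,1,1
5,3,2,2,1,1,1
5,2,2,2,2,1,1
4,4,3,1,1,1,1
4,4,2,2,1,1,1
4,3,3,2,1,1,1
4,3,2,2,2,1,1
4,2,2,2,2,2,1
3,3,3,3,1,1,1
3,3,3,2,2,1,1
3,3,2,2,2,2,1
3,2,2,2,2,2,2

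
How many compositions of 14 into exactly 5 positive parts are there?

715

A composition of 14 into 5 positive parts is chosen by placing 4 dividers among the 13 gaps between 14 units: C(13,4) = 715.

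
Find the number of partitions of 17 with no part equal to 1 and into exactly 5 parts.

The partitions of 17 that satisfy the conditions:
2+2+2+2+9
2+2+2+3+8
2+2+2+4+7
2+2+3+3+7
2+2+2+5+6
2+2+3+4+6
2+3+3+3+6
2+2+3+5+5
2+2+4+4+5
2+3+3+4+5
3+3+3+3+5
2+3+4+4+4
3+3+3+4+4
Counting gives 13.

13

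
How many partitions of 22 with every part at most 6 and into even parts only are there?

Listing the qualifying partitions of 22:
6,6,6,4
6,6,6,2,2
6,6,4,4,2
6,6,4,2,2,2
6,6,2,2,2,2,2
6,4,4,4,4
6,4,4,4,2,2
6,4,4,2,2,2,2
6,4,2,2,2,2,2,2
6,2,2,2,2,2,2,2,2
4,4,4,4,4,2
4,4,4,4,2,2,2
4,4,4,2,2,2,2,2
4,4,2,2,2,2,2,2,2
4,2,2,2,2,2,2,2,2,2
2,2,2,2,2,2,2,2,2,2,2
That's 16 in total.

16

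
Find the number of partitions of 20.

Enumerating by decreasing first part gives 627 partitions in all.

627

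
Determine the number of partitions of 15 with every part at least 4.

8

Listing the qualifying partitions of 15:
15
11 + 4
10 + 5
9 + 6
8 + 7
7 + 4 + 4
6 + 5 + 4
5 + 5 + 5
That's 8 in total.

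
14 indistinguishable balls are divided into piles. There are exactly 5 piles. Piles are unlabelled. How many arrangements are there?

23

They are:
10+1+1+1+1
9+2+1+1+1
8+3+1+1+1
8+2+2+1+1
7+4+1+1+1
7+3+2+1+1
7+2+2+2+1
6+5+1+1+1
6+4+2+1+1
6+3+3+1+1
6+3+2+2+1
6+2+2+2+2
5+5+2+1+1
5+4+3+1+1
5+4+2+2+1
5+3+3+2+1
5+3+2+2+2
4+4+4+1+1
4+4+3+2+1
4+4+2+2+2
4+3+3+3+1
4+3+3+2+2
3+3+3+3+2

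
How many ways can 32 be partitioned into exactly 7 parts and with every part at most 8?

Counting exhaustively, 169 partitions satisfy the conditions.

169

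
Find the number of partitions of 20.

627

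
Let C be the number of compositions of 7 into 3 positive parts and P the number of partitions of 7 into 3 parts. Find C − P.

11

Ordered (compositions into 3 parts): C(6,2) = 15.
Partitions of 7 into exactly 3 parts: 4.
Difference: 15 − 4 = 11.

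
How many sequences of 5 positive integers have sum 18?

A composition of 18 into 5 positive parts is chosen by placing 4 dividers among the 17 gaps between 18 units: C(17,4) = 2380.

2380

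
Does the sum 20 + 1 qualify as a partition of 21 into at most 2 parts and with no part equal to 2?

The parts sum to 21, and the condition 'there are at most 2 summands' holds; the condition 'no summand equals 2' holds.

Yes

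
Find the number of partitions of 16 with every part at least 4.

11

Enumerating:
16
12, 4
11, 5
10, 6
9, 7
8, 8
8, 4, 4
7, 5, 4
6, 6, 4
6, 5, 5
4, 4, 4, 4
That's 11 in total.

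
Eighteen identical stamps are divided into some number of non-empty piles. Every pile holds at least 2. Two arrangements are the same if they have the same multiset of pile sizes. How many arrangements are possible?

88

Enumerating by decreasing first part gives 88 partitions in all.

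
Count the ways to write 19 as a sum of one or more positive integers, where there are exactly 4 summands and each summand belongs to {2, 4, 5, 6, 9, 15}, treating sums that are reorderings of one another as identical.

5

The partitions of 19 that satisfy the conditions:
9+6+2+2
9+4+4+2
6+6+5+2
6+5+4+4
5+5+5+4
That's 5 in total.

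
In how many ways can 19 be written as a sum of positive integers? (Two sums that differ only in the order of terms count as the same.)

Direct enumeration gives 490 partitions.

490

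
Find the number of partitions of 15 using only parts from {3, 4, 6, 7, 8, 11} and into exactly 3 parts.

Listing the qualifying partitions of 15:
3+4+8
4+4+7
3+6+6

3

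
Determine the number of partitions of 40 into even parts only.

627

Counting exhaustively, 627 partitions satisfy the conditions.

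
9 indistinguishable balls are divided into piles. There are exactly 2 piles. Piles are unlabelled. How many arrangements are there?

4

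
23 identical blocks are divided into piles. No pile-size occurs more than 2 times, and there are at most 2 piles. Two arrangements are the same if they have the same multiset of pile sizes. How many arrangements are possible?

They are:
23
22, 1
21, 2
20, 3
19, 4
18, 5
17, 6
16, 7
15, 8
14, 9
13, 10
12, 11
That's 12 in total.

12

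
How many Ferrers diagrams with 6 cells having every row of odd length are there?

Listing the qualifying partitions of 6:
5, 1
3, 3
3, 1, 1, 1
1, 1, 1, 1, 1, 1

4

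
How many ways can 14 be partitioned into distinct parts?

22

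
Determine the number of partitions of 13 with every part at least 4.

Listing the qualifying partitions of 13:
13
9+4
8+5
7+6
5+4+4
That's 5 in total.

5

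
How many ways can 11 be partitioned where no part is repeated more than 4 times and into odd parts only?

8

Enumerating:
11
9 + 1 + 1
7 + 3 + 1
7 + 1 + 1 + 1 + 1
5 + 5 + 1
5 + 3 + 3
5 + 3 + 1 + 1 + 1
3 + 3 + 3 + 1 + 1
That's 8 in total.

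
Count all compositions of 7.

The number of compositions of n is 2^(n−1); here 2^6 = 64.

64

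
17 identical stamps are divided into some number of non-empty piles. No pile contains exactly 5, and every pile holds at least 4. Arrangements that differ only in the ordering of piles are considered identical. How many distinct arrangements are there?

7

Listing the qualifying partitions of 17:
17
13 + 4
11 + 6
10 + 7
9 + 8
9 + 4 + 4
7 + 6 + 4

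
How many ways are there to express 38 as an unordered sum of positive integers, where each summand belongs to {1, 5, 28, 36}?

12

Enumerating:
36+1+1
28+5+5
28+5+1+1+1+1+1
28+1+1+1+1+1+1+1+1+1+1
5+5+5+5+5+5+5+1+1+1
5+5+5+5+5+5+1+1+1+1+1+1+1+1
5+5+5+5+5+1+1+1+1+1+1+1+1+1+1+1+1+1
5+5+5+5+1+1+1+1+1+1+1+1+1+1+1+1+1+1+1+1+1+1
5+5+5+1+1+1+1+1+1+1+1+1+1+1+1+1+1+1+1+1+1+1+1+1+1+1
5+5+1+1+1+1+1+1+1+1+1+1+1+1+1+1+1+1+1+1+1+1+1+1+1+1+1+1+1+1
5+1+1+1+1+1+1+1+1+1+1+1+1+1+1+1+1+1+1+1+1+1+1+1+1+1+1+1+1+1+1+1+1+1
1+1+1+1+1+1+1+1+1+1+1+1+1+1+1+1+1+1+1+1+1+1+1+1+1+1+1+1+1+1+1+1+1+1+1+1+1+1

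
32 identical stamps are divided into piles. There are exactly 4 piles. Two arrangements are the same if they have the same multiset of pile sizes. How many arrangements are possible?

249

Systematic enumeration (by largest part, then next-largest, …) yields 249.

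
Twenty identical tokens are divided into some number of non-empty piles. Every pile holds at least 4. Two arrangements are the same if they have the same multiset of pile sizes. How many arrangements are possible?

The partitions of 20 that satisfy the conditions:
20
16+4
15+5
14+6
13+7
12+8
12+4+4
11+9
11+5+4
10+10
10+6+4
10+5+5
9+7+4
9+6+5
8+8+4
8+7+5
8+6+6
8+4+4+4
7+7+6
7+5+4+4
6+6+4+4
6+5+5+4
5+5+5+5
4+4+4+4+4

24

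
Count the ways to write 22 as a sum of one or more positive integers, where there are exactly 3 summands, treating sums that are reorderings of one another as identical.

A partial list (first 12 by largest part):
20+1+1
19+2+1
18+3+1
18+2+2
17+4+1
17+3+2
16+5+1
16+4+2
16+3+3
15+6+1
15+5+2
15+4+3
…and 28 more, for 40 total.

40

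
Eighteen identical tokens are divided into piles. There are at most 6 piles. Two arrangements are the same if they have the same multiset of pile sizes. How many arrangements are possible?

199

A full systematic count gives 199.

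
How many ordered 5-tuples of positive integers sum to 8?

35

Place 4 bars in the 7 internal gaps of a row of 8 dots: C(7,4) = 35.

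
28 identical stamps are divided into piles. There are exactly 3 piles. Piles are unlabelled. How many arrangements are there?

There are too many to list fully; the first 12 (by largest part) are:
26,1,1
25,2,1
24,3,1
24,2,2
23,4,1
23,3,2
22,5,1
22,4,2
22,3,3
21,6,1
21,5,2
21,4,3
…and 53 more, for 65 total.

65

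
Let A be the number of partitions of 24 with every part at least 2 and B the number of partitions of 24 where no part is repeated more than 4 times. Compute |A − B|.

630

Partitions of 24 with every part at least 2: 320.
Partitions of 24 where no part is repeated more than 4 times: 950.
|320 − 950| = 630.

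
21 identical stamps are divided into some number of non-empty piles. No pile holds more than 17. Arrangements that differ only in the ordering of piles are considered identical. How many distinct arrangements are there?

785

Direct enumeration gives 785 partitions.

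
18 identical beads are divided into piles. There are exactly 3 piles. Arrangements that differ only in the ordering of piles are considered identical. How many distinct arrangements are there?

There are too many to list fully; the first 12 (by largest part) are:
16 + 1 + 1
15 + 2 + 1
14 + 3 + 1
14 + 2 + 2
13 + 4 + 1
13 + 3 + 2
12 + 5 + 1
12 + 4 + 2
12 + 3 + 3
11 + 6 + 1
11 + 5 + 2
11 + 4 + 3
…and 15 more, for 27 total.

27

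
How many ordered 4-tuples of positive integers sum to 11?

120

By stars and bars with positive parts, the count is C(10,3) = 120.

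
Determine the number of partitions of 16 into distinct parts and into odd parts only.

5

Enumerating:
15, 1
13, 3
11, 5
9, 7
7, 5, 3, 1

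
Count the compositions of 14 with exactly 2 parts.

13

Equivalently, choose which 1 of the 13 gaps become plus signs: C(13,1) = 13.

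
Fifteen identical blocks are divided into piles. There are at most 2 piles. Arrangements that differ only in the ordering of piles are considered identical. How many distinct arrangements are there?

8

They are:
15
14+1
13+2
12+3
11+4
10+5
9+6
8+7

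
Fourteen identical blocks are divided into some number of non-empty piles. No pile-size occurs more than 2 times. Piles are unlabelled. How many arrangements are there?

There are too many to list fully; the first 12 (by largest part) are:
14
13,1
12,2
12,1,1
11,3
11,2,1
10,4
10,3,1
10,2,2
10,2,1,1
9,5
9,4,1
…and 45 more, for 57 total.

57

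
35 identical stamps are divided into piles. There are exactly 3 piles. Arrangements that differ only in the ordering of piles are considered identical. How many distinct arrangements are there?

102

Direct enumeration gives 102 partitions.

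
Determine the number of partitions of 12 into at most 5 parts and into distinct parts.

15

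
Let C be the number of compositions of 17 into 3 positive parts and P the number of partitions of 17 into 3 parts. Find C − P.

96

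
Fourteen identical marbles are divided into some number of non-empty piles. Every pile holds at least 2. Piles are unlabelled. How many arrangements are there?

34

There are too many to list fully; the first 12 (by largest part) are:
14
12, 2
11, 3
10, 4
10, 2, 2
9, 5
9, 3, 2
8, 6
8, 4, 2
8, 3, 3
8, 2, 2, 2
7, 7
…and 22 more, for 34 total.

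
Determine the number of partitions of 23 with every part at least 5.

21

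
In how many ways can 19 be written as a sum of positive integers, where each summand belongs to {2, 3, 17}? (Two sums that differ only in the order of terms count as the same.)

The partitions of 19 that satisfy the conditions:
17 + 2
3 + 3 + 3 + 3 + 3 + 2 + 2
3 + 3 + 3 + 2 + 2 + 2 + 2 + 2
3 + 2 + 2 + 2 + 2 + 2 + 2 + 2 + 2
That's 4 in total.

4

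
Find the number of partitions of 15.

176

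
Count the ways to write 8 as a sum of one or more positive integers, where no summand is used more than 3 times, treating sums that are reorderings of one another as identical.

16

They are:
8
7 + 1
6 + 2
6 + 1 + 1
5 + 3
5 + 2 + 1
5 + 1 + 1 + 1
4 + 4
4 + 3 + 1
4 + 2 + 2
4 + 2 + 1 + 1
3 + 3 + 2
3 + 3 + 1 + 1
3 + 2 + 2 + 1
3 + 2 + 1 + 1 + 1
2 + 2 + 2 + 1 + 1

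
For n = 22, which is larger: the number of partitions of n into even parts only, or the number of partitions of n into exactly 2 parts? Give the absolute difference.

45

Partitions of 22 into even parts only: 56.
Partitions of 22 into exactly 2 parts: 11.
|56 − 11| = 45.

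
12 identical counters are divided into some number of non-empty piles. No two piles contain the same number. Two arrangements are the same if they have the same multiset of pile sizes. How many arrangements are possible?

They are:
12
11 + 1
10 + 2
9 + 3
9 + 2 + 1
8 + 4
8 + 3 + 1
7 + 5
7 + 4 + 1
7 + 3 + 2
6 + 5 + 1
6 + 4 + 2
6 + 3 + 2 + 1
5 + 4 + 3
5 + 4 + 2 + 1

15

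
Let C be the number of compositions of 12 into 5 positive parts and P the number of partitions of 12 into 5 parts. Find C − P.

Compositions: C(11,4) = 330.
Unordered (partitions into 5 parts): 13.
Difference: 330 − 13 = 317.

317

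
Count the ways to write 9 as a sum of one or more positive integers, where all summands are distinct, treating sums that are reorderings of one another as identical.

8

The partitions of 9 that satisfy the conditions:
9
8,1
7,2
6,3
6,2,1
5,4
5,3,1
4,3,2
That's 8 in total.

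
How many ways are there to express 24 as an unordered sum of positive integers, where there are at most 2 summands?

13

They are:
24
23 + 1
22 + 2
21 + 3
20 + 4
19 + 5
18 + 6
17 + 7
16 + 8
15 + 9
14 + 10
13 + 11
12 + 12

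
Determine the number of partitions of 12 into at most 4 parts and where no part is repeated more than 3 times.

33

There are too many to list fully; the first 12 (by largest part) are:
12
11 + 1
10 + 2
10 + 1 + 1
9 + 3
9 + 2 + 1
9 + 1 + 1 + 1
8 + 4
8 + 3 + 1
8 + 2 + 2
8 + 2 + 1 + 1
7 + 5
…and 21 more, for 33 total.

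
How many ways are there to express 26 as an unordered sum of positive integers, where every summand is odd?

165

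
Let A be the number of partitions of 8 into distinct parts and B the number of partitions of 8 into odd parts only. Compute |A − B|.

Partitions of 8 into distinct parts: 6.
Partitions of 8 into odd parts only: 6.
|6 − 6| = 0.

0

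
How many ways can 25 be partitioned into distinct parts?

142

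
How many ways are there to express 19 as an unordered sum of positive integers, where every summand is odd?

There are too many to list fully; the first 12 (by largest part) are:
19
1, 1, 17
1, 3, 15
1, 1, 1, 1, 15
1, 5, 13
3, 3, 13
1, 1, 1, 3, 13
1, 1, 1, 1, 1, 1, 13
1, 7, 11
3, 5, 11
1, 1, 1, 5, 11
1, 1, 3, 3, 11
…and 42 more, for 54 total.

54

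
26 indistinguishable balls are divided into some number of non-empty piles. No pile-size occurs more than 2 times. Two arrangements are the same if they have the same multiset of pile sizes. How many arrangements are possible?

617

Systematic enumeration (by largest part, then next-largest, …) yields 617.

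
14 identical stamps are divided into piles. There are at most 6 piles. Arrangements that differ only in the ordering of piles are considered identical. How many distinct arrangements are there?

A full systematic count gives 90.

90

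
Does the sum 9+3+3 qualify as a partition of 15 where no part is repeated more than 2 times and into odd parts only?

Yes

The parts sum to 15, and the condition 'no summand is used more than 2 times' holds; the condition 'every summand is odd' holds.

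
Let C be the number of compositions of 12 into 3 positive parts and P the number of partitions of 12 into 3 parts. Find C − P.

Compositions: C(11,2) = 55.
Unordered (partitions into 3 parts): 12.
Difference: 55 − 12 = 43.

43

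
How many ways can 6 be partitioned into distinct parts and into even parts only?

The partitions of 6 that satisfy the conditions:
6
4, 2
Counting gives 2.

2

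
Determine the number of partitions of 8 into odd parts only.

The partitions of 8 that satisfy the conditions:
1+7
3+5
1+1+1+5
1+1+3+3
1+1+1+1+1+3
1+1+1+1+1+1+1+1

6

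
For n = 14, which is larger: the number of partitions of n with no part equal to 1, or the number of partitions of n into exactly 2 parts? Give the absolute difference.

Partitions of 14 with no part equal to 1: 34.
Partitions of 14 into exactly 2 parts: 7.
|34 − 7| = 27.

27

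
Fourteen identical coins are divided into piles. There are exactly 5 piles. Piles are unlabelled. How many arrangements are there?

Enumerating:
10 + 1 + 1 + 1 + 1
9 + 2 + 1 + 1 + 1
8 + 3 + 1 + 1 + 1
8 + 2 + 2 + 1 + 1
7 + 4 + 1 + 1 + 1
7 + 3 + 2 + 1 + 1
7 + 2 + 2 + 2 + 1
6 + 5 + 1 + 1 + 1
6 + 4 + 2 + 1 + 1
6 + 3 + 3 + 1 + 1
6 + 3 + 2 + 2 + 1
6 + 2 + 2 + 2 + 2
5 + 5 + 2 + 1 + 1
5 + 4 + 3 + 1 + 1
5 + 4 + 2 + 2 + 1
5 + 3 + 3 + 2 + 1
5 + 3 + 2 + 2 + 2
4 + 4 + 4 + 1 + 1
4 + 4 + 3 + 2 + 1
4 + 4 + 2 + 2 + 2
4 + 3 + 3 + 3 + 1
4 + 3 + 3 + 2 + 2
3 + 3 + 3 + 3 + 2

23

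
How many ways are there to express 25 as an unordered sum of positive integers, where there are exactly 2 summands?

The partitions of 25 that satisfy the conditions:
24 + 1
23 + 2
22 + 3
21 + 4
20 + 5
19 + 6
18 + 7
17 + 8
16 + 9
15 + 10
14 + 11
13 + 12
Counting gives 12.

12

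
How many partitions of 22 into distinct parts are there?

89

Counting exhaustively, 89 partitions satisfy the conditions.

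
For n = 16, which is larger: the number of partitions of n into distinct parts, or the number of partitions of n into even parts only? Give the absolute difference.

Partitions of 16 into distinct parts: 32.
Partitions of 16 into even parts only: 22.
|32 − 22| = 10.

10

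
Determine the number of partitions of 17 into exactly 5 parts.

47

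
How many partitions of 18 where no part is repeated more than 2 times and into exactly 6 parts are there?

18

Listing the qualifying partitions of 18:
9 + 3 + 2 + 2 + 1 + 1
8 + 4 + 2 + 2 + 1 + 1
8 + 3 + 3 + 2 + 1 + 1
7 + 5 + 2 + 2 + 1 + 1
7 + 4 + 3 + 2 + 1 + 1
7 + 3 + 3 + 2 + 2 + 1
6 + 6 + 2 + 2 + 1 + 1
6 + 5 + 3 + 2 + 1 + 1
6 + 4 + 4 + 2 + 1 + 1
6 + 4 + 3 + 3 + 1 + 1
6 + 4 + 3 + 2 + 2 + 1
5 + 5 + 4 + 2 + 1 + 1
5 + 5 + 3 + 3 + 1 + 1
5 + 5 + 3 + 2 + 2 + 1
5 + 4 + 4 + 3 + 1 + 1
5 + 4 + 4 + 2 + 2 + 1
5 + 4 + 3 + 3 + 2 + 1
4 + 4 + 3 + 3 + 2 + 2
That's 18 in total.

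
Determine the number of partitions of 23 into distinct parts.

104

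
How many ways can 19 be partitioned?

A full systematic count gives 490.

490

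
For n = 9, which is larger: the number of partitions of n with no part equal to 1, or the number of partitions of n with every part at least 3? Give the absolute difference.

4

Partitions of 9 with no part equal to 1: 8.
Partitions of 9 with every part at least 3: 4.
|8 − 4| = 4.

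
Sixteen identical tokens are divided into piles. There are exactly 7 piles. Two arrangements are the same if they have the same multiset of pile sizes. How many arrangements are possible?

28

A partial list (first 12 by largest part):
10,1,1,1,1,1,1
9,2,1,1,1,1,1
8,3,1,1,1,1,1
8,2,2,1,1,1,1
7,4,1,1,1,1,1
7,3,2,1,1,1,1
7,2,2,2,1,1,1
6,5,1,1,1,1,1
6,4,2,1,1,1,1
6,3,3,1,1,1,1
6,3,2,2,1,1,1
6,2,2,2,2,1,1
…and 16 more, for 28 total.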